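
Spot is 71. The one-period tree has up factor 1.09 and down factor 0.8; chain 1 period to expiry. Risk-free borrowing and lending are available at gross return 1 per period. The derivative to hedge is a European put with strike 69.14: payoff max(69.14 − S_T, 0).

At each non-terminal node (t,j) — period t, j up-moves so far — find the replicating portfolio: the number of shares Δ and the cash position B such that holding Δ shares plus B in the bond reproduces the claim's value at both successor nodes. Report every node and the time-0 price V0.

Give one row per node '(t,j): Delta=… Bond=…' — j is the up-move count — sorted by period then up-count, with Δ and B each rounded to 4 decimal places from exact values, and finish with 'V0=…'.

The replicating-portfolio and risk-neutral prices coincide; use p* = (1−0.8)/(1.09−0.8) = 0.6897 for the latter.
Terminal values V(1,·): V(1,0)=12.3400, V(1,1)=0.0000
(0,0): S=71.0000. Δ = (V_up−V_dn)/(S_up−S_dn) = (0.0000−12.3400)/(77.3900−56.8000) = -0.5993. V = [p*·0.0000 + (1−p*)·12.3400]/1 = 3.8297. B = V − Δ·S = 46.3814.
The time-0 hedge costs 3.8297, which is the no-arbitrage price.

(0,0): Delta=-0.5993 Bond=46.3814
V0=3.8297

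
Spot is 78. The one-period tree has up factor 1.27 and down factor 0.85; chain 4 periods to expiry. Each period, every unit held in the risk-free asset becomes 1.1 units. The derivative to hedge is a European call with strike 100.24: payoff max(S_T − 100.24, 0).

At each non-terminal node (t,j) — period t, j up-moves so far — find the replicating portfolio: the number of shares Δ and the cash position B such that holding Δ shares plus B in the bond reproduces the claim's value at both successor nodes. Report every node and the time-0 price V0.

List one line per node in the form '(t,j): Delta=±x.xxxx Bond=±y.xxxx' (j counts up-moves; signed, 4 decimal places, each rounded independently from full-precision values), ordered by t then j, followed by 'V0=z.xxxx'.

(0,0): Delta=0.6755 Bond=-35.5915
(1,0): Delta=0.3740 Bond=-19.1615
(1,1): Delta=0.8127 Bond=-52.7433
(2,0): Delta=0.0000 Bond=0.0000
(2,1): Delta=0.5442 Bond=-35.4105
(2,2): Delta=0.9349 Bond=-73.3904
(3,0): Delta=0.0000 Bond=0.0000
(3,1): Delta=0.0000 Bond=0.0000
(3,2): Delta=0.7919 Bond=-65.4386
(3,3): Delta=1.0000 Bond=-91.1273
V0=17.0984

Under the risk-neutral measure, an up-move has probability p* = (R−d)/(u−d) = 0.5952 and values discount at R = 1.1.
At expiry t=4: V(4,0)=0.0000, V(4,1)=0.0000, V(4,2)=0.0000, V(4,3)=35.5678, V(4,4)=102.6728
  t=3,j=0: stock 47.9017 → up 60.8352 (V=0.0000), down 40.7165 (V=0.0000). Price 0.0000; hedge Δ=0.0000, bond B=0.0000.
  t=3,j=1: stock 71.5708 → up 90.8950 (V=0.0000), down 60.8352 (V=0.0000). Price 0.0000; hedge Δ=0.0000, bond B=0.0000.
  t=3,j=2: stock 106.9353 → up 135.8078 (V=35.5678), down 90.8950 (V=0.0000). Price 19.2466; hedge Δ=0.7919, bond B=-65.4386.
  t=3,j=3: stock 159.7739 → up 202.9128 (V=102.6728), down 135.8078 (V=35.5678). Price 68.6466; hedge Δ=1.0000, bond B=-91.1273.
  t=2,j=0: stock 56.3550 → up 71.5708 (V=0.0000), down 47.9017 (V=0.0000). Price 0.0000; hedge Δ=0.0000, bond B=0.0000.
  t=2,j=1: stock 84.2010 → up 106.9353 (V=19.2466), down 71.5708 (V=0.0000). Price 10.4148; hedge Δ=0.5442, bond B=-35.4105.
  t=2,j=2: stock 125.8062 → up 159.7739 (V=68.6466), down 106.9353 (V=19.2466). Price 44.2285; hedge Δ=0.9349, bond B=-73.3904.
  t=1,j=0: stock 66.3000 → up 84.2010 (V=10.4148), down 56.3550 (V=0.0000). Price 5.6357; hedge Δ=0.3740, bond B=-19.1615.
  t=1,j=1: stock 99.0600 → up 125.8062 (V=44.2285), down 84.2010 (V=10.4148). Price 27.7655; hedge Δ=0.8127, bond B=-52.7433.
  t=0,j=0: stock 78.0000 → up 99.0600 (V=27.7655), down 66.3000 (V=5.6357). Price 17.0984; hedge Δ=0.6755, bond B=-35.5915.
Self-financing check: at every node Δ·S+B equals the discounted successor values.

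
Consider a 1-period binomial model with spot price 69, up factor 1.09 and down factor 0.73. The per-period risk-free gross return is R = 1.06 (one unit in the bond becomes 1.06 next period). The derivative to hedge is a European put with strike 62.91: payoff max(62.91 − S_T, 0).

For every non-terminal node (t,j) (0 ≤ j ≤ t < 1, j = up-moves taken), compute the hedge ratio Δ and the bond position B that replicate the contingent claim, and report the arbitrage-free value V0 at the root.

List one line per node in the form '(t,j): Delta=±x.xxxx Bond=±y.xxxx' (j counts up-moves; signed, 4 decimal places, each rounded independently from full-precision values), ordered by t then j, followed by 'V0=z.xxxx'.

(0,0): Delta=-0.5048 Bond=35.8192
V0=0.9858

Risk-neutral probability p* = (R−d)/(u−d) = (1.06−0.73)/(1.09−0.73) = 0.9167.
Terminal payoffs: V(1,0)=12.5400, V(1,1)=0.0000
(0,0): S=69.0000. Δ = (V_up−V_dn)/(S_up−S_dn) = (0.0000−12.5400)/(75.2100−50.3700) = -0.5048. V = [p*·0.0000 + (1−p*)·12.5400]/1.06 = 0.9858. B = V − Δ·S = 35.8192.
Self-financing check: at every node Δ·S+B equals the discounted successor values.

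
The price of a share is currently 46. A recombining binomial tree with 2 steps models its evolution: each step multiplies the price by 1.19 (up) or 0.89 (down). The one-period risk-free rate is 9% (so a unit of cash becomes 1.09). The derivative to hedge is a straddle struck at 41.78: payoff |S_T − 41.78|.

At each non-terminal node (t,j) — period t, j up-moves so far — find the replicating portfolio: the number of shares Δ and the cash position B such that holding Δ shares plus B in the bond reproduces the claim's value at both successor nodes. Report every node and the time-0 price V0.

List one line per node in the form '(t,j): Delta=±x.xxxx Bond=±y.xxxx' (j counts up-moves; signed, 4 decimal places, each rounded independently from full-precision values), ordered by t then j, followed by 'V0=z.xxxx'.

Risk-neutral probability p* = (R−d)/(u−d) = (1.09−0.89)/(1.19−0.89) = 0.6667.
Terminal payoffs: V(2,0)=5.3434, V(2,1)=6.9386, V(2,2)=23.3606
  t=1,j=0: stock 40.9400 → up 48.7186 (V=6.9386), down 36.4366 (V=5.3434). Price 5.8779; hedge Δ=0.1299, bond B=0.5605.
  t=1,j=1: stock 54.7400 → up 65.1406 (V=23.3606), down 48.7186 (V=6.9386). Price 16.4097; hedge Δ=1.0000, bond B=-38.3303.
  t=0,j=0: stock 46.0000 → up 54.7400 (V=16.4097), down 40.9400 (V=5.8779). Price 11.8340; hedge Δ=0.7632, bond B=-23.2722.
Each (Δ,B) replicates both successor values, so the strategy is self-financing and V0 is arbitrage-free.

(0,0): Delta=0.7632 Bond=-23.2722
(1,0): Delta=0.1299 Bond=0.5605
(1,1): Delta=1.0000 Bond=-38.3303
V0=11.8340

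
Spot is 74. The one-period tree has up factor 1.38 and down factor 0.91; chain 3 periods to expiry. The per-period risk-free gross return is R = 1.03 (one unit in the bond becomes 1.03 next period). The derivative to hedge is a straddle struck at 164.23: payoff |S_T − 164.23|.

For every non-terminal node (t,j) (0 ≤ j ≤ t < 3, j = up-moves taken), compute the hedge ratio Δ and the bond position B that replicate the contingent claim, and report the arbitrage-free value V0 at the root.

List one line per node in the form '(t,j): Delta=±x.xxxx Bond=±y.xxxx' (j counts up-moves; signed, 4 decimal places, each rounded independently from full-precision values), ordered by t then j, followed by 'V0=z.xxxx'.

(0,0): Delta=-0.8931 Bond=143.3063
(1,0): Delta=-1.0000 Bond=154.8025
(1,1): Delta=-0.6876 Bond=126.6142
(2,0): Delta=-1.0000 Bond=159.4466
(2,1): Delta=-1.0000 Bond=159.4466
(2,2): Delta=-0.0867 Bond=45.7301
V0=77.2151

No-arbitrage ⇒ martingale measure with p* = (R−d)/(u−d) = 0.2553.
Terminal payoffs: V(3,0)=108.4657, V(3,1)=79.6644, V(3,2)=35.9877, V(3,3)=30.2473
(2,0): S=61.2794. Δ = (V_up−V_dn)/(S_up−S_dn) = (79.6644−108.4657)/(84.5656−55.7643) = -1.0000. V = [p*·79.6644 + (1−p*)·108.4657]/1.03 = 98.1672. B = V − Δ·S = 159.4466.
(2,1): S=92.9292. Δ = (V_up−V_dn)/(S_up−S_dn) = (35.9877−79.6644)/(128.2423−84.5656) = -1.0000. V = [p*·35.9877 + (1−p*)·79.6644]/1.03 = 66.5174. B = V − Δ·S = 159.4466.
(2,2): S=140.9256. Δ = (V_up−V_dn)/(S_up−S_dn) = (30.2473−35.9877)/(194.4773−128.2423) = -0.0867. V = [p*·30.2473 + (1−p*)·35.9877]/1.03 = 33.5166. B = V − Δ·S = 45.7301.
(1,0): S=67.3400. Δ = (V_up−V_dn)/(S_up−S_dn) = (66.5174−98.1672)/(92.9292−61.2794) = -1.0000. V = [p*·66.5174 + (1−p*)·98.1672]/1.03 = 87.4625. B = V − Δ·S = 154.8025.
(1,1): S=102.1200. Δ = (V_up−V_dn)/(S_up−S_dn) = (33.5166−66.5174)/(140.9256−92.9292) = -0.6876. V = [p*·33.5166 + (1−p*)·66.5174]/1.03 = 56.3997. B = V − Δ·S = 126.6142.
(0,0): S=74.0000. Δ = (V_up−V_dn)/(S_up−S_dn) = (56.3997−87.4625)/(102.1200−67.3400) = -0.8931. V = [p*·56.3997 + (1−p*)·87.4625]/1.03 = 77.2151. B = V − Δ·S = 143.3063.
Each (Δ,B) replicates both successor values, so the strategy is self-financing and V0 is arbitrage-free.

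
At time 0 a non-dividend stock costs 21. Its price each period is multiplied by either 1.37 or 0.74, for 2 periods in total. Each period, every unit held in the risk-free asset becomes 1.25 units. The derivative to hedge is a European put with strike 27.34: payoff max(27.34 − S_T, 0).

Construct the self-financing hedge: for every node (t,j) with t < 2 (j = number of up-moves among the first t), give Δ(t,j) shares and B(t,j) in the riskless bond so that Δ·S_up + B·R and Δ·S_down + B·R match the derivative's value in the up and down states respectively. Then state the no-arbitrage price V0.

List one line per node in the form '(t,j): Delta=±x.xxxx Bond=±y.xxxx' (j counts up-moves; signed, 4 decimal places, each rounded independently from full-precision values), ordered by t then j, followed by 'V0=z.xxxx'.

Since d<R<u, set p* = (R−d)/(u−d) = 0.8095; price each node as the discounted p*-expectation of its children.
Terminal values V(2,·): V(2,0)=15.8404, V(2,1)=6.0502, V(2,2)=0.0000
  t=1,j=0: stock 15.5400 → up 21.2898 (V=6.0502), down 11.4996 (V=15.8404). Price 6.3320; hedge Δ=-1.0000, bond B=21.8720.
  t=1,j=1: stock 28.7700 → up 39.4149 (V=0.0000), down 21.2898 (V=6.0502). Price 0.9219; hedge Δ=-0.3338, bond B=10.5254.
  t=0,j=0: stock 21.0000 → up 28.7700 (V=0.9219), down 15.5400 (V=6.3320). Price 1.5619; hedge Δ=-0.4089, bond B=10.1493.
Self-financing check: at every node Δ·S+B equals the discounted successor values.

(0,0): Delta=-0.4089 Bond=10.1493
(1,0): Delta=-1.0000 Bond=21.8720
(1,1): Delta=-0.3338 Bond=10.5254
V0=1.5619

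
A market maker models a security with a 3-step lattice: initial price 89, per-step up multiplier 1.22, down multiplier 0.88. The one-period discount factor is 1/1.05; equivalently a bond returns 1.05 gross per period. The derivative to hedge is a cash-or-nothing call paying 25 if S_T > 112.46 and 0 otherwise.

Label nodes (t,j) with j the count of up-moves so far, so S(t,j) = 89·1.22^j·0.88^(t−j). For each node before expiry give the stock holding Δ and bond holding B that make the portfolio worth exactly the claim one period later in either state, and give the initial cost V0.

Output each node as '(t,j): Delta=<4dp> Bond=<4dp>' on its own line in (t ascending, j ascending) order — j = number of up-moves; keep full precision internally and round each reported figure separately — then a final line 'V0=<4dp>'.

(0,0): Delta=0.3747 Bond=-22.5487
(1,0): Delta=0.4471 Bond=-29.3451
(1,1): Delta=0.3225 Bond=-18.0072
(2,0): Delta=0.0000 Bond=0.0000
(2,1): Delta=0.7695 Bond=-61.6246
(2,2): Delta=0.0000 Bond=23.8095
V0=10.7980

The replicating-portfolio and risk-neutral prices coincide; use p* = (1.05−0.88)/(1.22−0.88) = 0.5000 for the latter.
Terminal values V(3,·): V(3,0)=0.0000, V(3,1)=0.0000, V(3,2)=25.0000, V(3,3)=25.0000
  t=2,j=0: stock 68.9216 → up 84.0844 (V=0.0000), down 60.6510 (V=0.0000). Price 0.0000; hedge Δ=0.0000, bond B=0.0000.
  t=2,j=1: stock 95.5504 → up 116.5715 (V=25.0000), down 84.0844 (V=0.0000). Price 11.9048; hedge Δ=0.7695, bond B=-61.6246.
  t=2,j=2: stock 132.4676 → up 161.6105 (V=25.0000), down 116.5715 (V=25.0000). Price 23.8095; hedge Δ=0.0000, bond B=23.8095.
  t=1,j=0: stock 78.3200 → up 95.5504 (V=11.9048), down 68.9216 (V=0.0000). Price 5.6689; hedge Δ=0.4471, bond B=-29.3451.
  t=1,j=1: stock 108.5800 → up 132.4676 (V=23.8095), down 95.5504 (V=11.9048). Price 17.0068; hedge Δ=0.3225, bond B=-18.0072.
  t=0,j=0: stock 89.0000 → up 108.5800 (V=17.0068), down 78.3200 (V=5.6689). Price 10.7980; hedge Δ=0.3747, bond B=-22.5487.
Each (Δ,B) replicates both successor values, so the strategy is self-financing and V0 is arbitrage-free.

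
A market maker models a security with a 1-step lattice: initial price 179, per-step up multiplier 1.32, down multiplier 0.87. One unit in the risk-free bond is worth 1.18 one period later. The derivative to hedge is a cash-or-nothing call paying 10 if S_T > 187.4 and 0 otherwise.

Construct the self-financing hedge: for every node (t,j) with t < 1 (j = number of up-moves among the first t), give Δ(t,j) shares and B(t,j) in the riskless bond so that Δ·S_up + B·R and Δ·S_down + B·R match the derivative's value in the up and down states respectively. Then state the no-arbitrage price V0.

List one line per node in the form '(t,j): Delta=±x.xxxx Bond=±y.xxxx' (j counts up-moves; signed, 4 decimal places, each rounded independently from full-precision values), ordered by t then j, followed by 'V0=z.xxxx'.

(0,0): Delta=0.1241 Bond=-16.3842
V0=5.8380

Under the risk-neutral measure, an up-move has probability p* = (R−d)/(u−d) = 0.6889 and values discount at R = 1.18.
Terminal payoffs: V(1,0)=0.0000, V(1,1)=10.0000
(0,0): S=179.0000. Δ = (V_up−V_dn)/(S_up−S_dn) = (10.0000−0.0000)/(236.2800−155.7300) = 0.1241. V = [p*·10.0000 + (1−p*)·0.0000]/1.18 = 5.8380. B = V − Δ·S = -16.3842.
Root portfolio cost Δ·179+B reproduces V0=5.8380.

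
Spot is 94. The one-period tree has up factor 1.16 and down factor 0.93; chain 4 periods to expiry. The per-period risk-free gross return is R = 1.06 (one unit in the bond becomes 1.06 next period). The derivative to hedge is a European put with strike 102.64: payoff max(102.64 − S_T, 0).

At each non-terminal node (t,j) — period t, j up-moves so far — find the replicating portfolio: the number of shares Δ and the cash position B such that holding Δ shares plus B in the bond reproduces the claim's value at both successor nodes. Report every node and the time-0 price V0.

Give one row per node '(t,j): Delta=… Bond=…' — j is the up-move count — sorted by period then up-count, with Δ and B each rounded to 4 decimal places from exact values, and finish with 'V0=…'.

(0,0): Delta=-0.2414 Bond=25.8040
(1,0): Delta=-0.4704 Bond=47.3704
(1,1): Delta=-0.1002 Bond=11.9537
(2,0): Delta=-0.8073 Bond=77.6030
(2,1): Delta=-0.2626 Bond=29.1431
(2,2): Delta=0.0000 Bond=0.0000
(3,0): Delta=-1.0000 Bond=96.8302
(3,1): Delta=-0.6884 Bond=71.0508
(3,2): Delta=0.0000 Bond=0.0000
(3,3): Delta=0.0000 Bond=0.0000
V0=3.1128

No-arbitrage ⇒ martingale measure with p* = (R−d)/(u−d) = 0.5652.
At expiry t=4: V(4,0)=32.3231, V(4,1)=14.9329, V(4,2)=0.0000, V(4,3)=0.0000, V(4,4)=0.0000
  t=3,j=0: stock 75.6096 → up 87.7071 (V=14.9329), down 70.3169 (V=32.3231). Price 21.2206; hedge Δ=-1.0000, bond B=96.8302.
  t=3,j=1: stock 94.3087 → up 109.3981 (V=0.0000), down 87.7071 (V=14.9329). Price 6.1251; hedge Δ=-0.6884, bond B=71.0508.
  t=3,j=2: stock 117.6324 → up 136.4535 (V=0.0000), down 109.3981 (V=0.0000). Price 0.0000; hedge Δ=0.0000, bond B=0.0000.
  t=3,j=3: stock 146.7242 → up 170.2001 (V=0.0000), down 136.4535 (V=0.0000). Price 0.0000; hedge Δ=0.0000, bond B=0.0000.
  t=2,j=0: stock 81.3006 → up 94.3087 (V=6.1251), down 75.6096 (V=21.2206). Price 11.9701; hedge Δ=-0.8073, bond B=77.6030.
  t=2,j=1: stock 101.4072 → up 117.6324 (V=0.0000), down 94.3087 (V=6.1251). Price 2.5123; hedge Δ=-0.2626, bond B=29.1431.
  t=2,j=2: stock 126.4864 → up 146.7242 (V=0.0000), down 117.6324 (V=0.0000). Price 0.0000; hedge Δ=0.0000, bond B=0.0000.
  t=1,j=0: stock 87.4200 → up 101.4072 (V=2.5123), down 81.3006 (V=11.9701). Price 6.2495; hedge Δ=-0.4704, bond B=47.3704.
  t=1,j=1: stock 109.0400 → up 126.4864 (V=0.0000), down 101.4072 (V=2.5123). Price 1.0305; hedge Δ=-0.1002, bond B=11.9537.
  t=0,j=0: stock 94.0000 → up 109.0400 (V=1.0305), down 87.4200 (V=6.2495). Price 3.1128; hedge Δ=-0.2414, bond B=25.8040.
The time-0 hedge costs 3.1128, which is the no-arbitrage price.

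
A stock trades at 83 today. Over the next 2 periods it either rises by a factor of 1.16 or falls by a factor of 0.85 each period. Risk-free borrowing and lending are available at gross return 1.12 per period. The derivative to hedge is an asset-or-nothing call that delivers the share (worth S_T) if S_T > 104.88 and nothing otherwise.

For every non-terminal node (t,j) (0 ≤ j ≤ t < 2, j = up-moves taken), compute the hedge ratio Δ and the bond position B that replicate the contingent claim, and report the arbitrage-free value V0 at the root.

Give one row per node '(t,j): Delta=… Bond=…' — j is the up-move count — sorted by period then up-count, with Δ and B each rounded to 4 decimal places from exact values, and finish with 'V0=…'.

Since d<R<u, set p* = (R−d)/(u−d) = 0.8710; price each node as the discounted p*-expectation of its children.
Terminal values V(2,·): V(2,0)=0.0000, V(2,1)=0.0000, V(2,2)=111.6848
(1,0): S=70.5500. Δ = (V_up−V_dn)/(S_up−S_dn) = (0.0000−0.0000)/(81.8380−59.9675) = 0.0000. V = [p*·0.0000 + (1−p*)·0.0000]/1.12 = 0.0000. B = V − Δ·S = 0.0000.
(1,1): S=96.2800. Δ = (V_up−V_dn)/(S_up−S_dn) = (111.6848−0.0000)/(111.6848−81.8380) = 3.7419. V = [p*·111.6848 + (1−p*)·0.0000]/1.12 = 86.8517. B = V − Δ·S = -273.4219.
(0,0): S=83.0000. Δ = (V_up−V_dn)/(S_up−S_dn) = (86.8517−0.0000)/(96.2800−70.5500) = 3.3755. V = [p*·86.8517 + (1−p*)·0.0000]/1.12 = 67.5402. B = V − Δ·S = -212.6265.
The time-0 hedge costs 67.5402, which is the no-arbitrage price.

(0,0): Delta=3.3755 Bond=-212.6265
(1,0): Delta=0.0000 Bond=0.0000
(1,1): Delta=3.7419 Bond=-273.4219
V0=67.5402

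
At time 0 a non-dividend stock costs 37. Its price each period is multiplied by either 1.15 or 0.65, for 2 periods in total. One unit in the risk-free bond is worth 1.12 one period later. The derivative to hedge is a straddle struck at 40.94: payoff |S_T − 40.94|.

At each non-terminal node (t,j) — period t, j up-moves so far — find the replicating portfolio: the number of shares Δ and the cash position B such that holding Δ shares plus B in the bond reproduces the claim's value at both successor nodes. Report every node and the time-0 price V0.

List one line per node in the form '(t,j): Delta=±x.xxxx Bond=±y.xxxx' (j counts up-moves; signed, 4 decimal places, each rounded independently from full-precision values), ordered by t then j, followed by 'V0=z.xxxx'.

(0,0): Delta=-0.2748 Bond=17.0650
(1,0): Delta=-1.0000 Bond=36.5536
(1,1): Delta=-0.2486 Bond=17.9996
V0=6.8970

The replicating-portfolio and risk-neutral prices coincide; use p* = (1.12−0.65)/(1.15−0.65) = 0.9400 for the latter.
At expiry t=2: V(2,0)=25.3075, V(2,1)=13.2825, V(2,2)=7.9925
(1,0): S=24.0500. Δ = (V_up−V_dn)/(S_up−S_dn) = (13.2825−25.3075)/(27.6575−15.6325) = -1.0000. V = [p*·13.2825 + (1−p*)·25.3075]/1.12 = 12.5036. B = V − Δ·S = 36.5536.
(1,1): S=42.5500. Δ = (V_up−V_dn)/(S_up−S_dn) = (7.9925−13.2825)/(48.9325−27.6575) = -0.2486. V = [p*·7.9925 + (1−p*)·13.2825]/1.12 = 7.4196. B = V − Δ·S = 17.9996.
(0,0): S=37.0000. Δ = (V_up−V_dn)/(S_up−S_dn) = (7.4196−12.5036)/(42.5500−24.0500) = -0.2748. V = [p*·7.4196 + (1−p*)·12.5036]/1.12 = 6.8970. B = V − Δ·S = 17.0650.
Root portfolio cost Δ·37+B reproduces V0=6.8970.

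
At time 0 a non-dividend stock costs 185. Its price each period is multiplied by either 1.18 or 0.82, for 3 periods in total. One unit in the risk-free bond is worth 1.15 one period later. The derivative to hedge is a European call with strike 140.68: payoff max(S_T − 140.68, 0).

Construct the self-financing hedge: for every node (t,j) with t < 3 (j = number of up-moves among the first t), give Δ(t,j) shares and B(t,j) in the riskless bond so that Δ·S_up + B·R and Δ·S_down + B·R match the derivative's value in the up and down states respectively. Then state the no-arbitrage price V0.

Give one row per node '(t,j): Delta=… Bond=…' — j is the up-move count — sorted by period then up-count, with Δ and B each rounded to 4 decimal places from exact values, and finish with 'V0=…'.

(0,0): Delta=0.9970 Bond=-91.9205
(1,0): Delta=0.9487 Bond=-98.3860
(1,1): Delta=1.0000 Bond=-106.3743
(2,0): Delta=0.1363 Bond=-12.0919
(2,1): Delta=1.0000 Bond=-122.3304
(2,2): Delta=1.0000 Bond=-122.3304
V0=92.5153

Under the risk-neutral measure, an up-move has probability p* = (R−d)/(u−d) = 0.9167 and values discount at R = 1.15.
Payoff layer (t=3): V(3,0)=0.0000, V(3,1)=6.1049, V(3,2)=70.5471, V(3,3)=163.2809
(2,0): S=124.3940. Δ = (V_up−V_dn)/(S_up−S_dn) = (6.1049−0.0000)/(146.7849−102.0031) = 0.1363. V = [p*·6.1049 + (1−p*)·0.0000]/1.15 = 4.8662. B = V − Δ·S = -12.0919.
(2,1): S=179.0060. Δ = (V_up−V_dn)/(S_up−S_dn) = (70.5471−6.1049)/(211.2271−146.7849) = 1.0000. V = [p*·70.5471 + (1−p*)·6.1049]/1.15 = 56.6756. B = V − Δ·S = -122.3304.
(2,2): S=257.5940. Δ = (V_up−V_dn)/(S_up−S_dn) = (163.2809−70.5471)/(303.9609−211.2271) = 1.0000. V = [p*·163.2809 + (1−p*)·70.5471]/1.15 = 135.2636. B = V − Δ·S = -122.3304.
(1,0): S=151.7000. Δ = (V_up−V_dn)/(S_up−S_dn) = (56.6756−4.8662)/(179.0060−124.3940) = 0.9487. V = [p*·56.6756 + (1−p*)·4.8662]/1.15 = 45.5288. B = V − Δ·S = -98.3860.
(1,1): S=218.3000. Δ = (V_up−V_dn)/(S_up−S_dn) = (135.2636−56.6756)/(257.5940−179.0060) = 1.0000. V = [p*·135.2636 + (1−p*)·56.6756]/1.15 = 111.9257. B = V − Δ·S = -106.3743.
(0,0): S=185.0000. Δ = (V_up−V_dn)/(S_up−S_dn) = (111.9257−45.5288)/(218.3000−151.7000) = 0.9970. V = [p*·111.9257 + (1−p*)·45.5288]/1.15 = 92.5153. B = V − Δ·S = -91.9205.
Each (Δ,B) replicates both successor values, so the strategy is self-financing and V0 is arbitrage-free.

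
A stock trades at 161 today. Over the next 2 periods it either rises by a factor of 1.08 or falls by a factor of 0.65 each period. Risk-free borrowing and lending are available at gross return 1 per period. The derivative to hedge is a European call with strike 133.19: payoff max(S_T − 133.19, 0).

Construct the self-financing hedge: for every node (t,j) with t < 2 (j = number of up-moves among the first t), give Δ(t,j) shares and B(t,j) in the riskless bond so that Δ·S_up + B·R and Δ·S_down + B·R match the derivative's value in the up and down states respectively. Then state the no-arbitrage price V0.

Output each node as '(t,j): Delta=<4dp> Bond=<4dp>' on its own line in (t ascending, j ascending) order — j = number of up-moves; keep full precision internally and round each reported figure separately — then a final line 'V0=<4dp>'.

(0,0): Delta=0.6419 Bond=-67.1800
(1,0): Delta=0.0000 Bond=0.0000
(1,1): Delta=0.7303 Bond=-82.5355
V0=36.1739

The replicating-portfolio and risk-neutral prices coincide; use p* = (1−0.65)/(1.08−0.65) = 0.8140 for the latter.
Terminal values V(2,·): V(2,0)=0.0000, V(2,1)=0.0000, V(2,2)=54.6004
(1,0): S=104.6500. Δ = (V_up−V_dn)/(S_up−S_dn) = (0.0000−0.0000)/(113.0220−68.0225) = 0.0000. V = [p*·0.0000 + (1−p*)·0.0000]/1 = 0.0000. B = V − Δ·S = 0.0000.
(1,1): S=173.8800. Δ = (V_up−V_dn)/(S_up−S_dn) = (54.6004−0.0000)/(187.7904−113.0220) = 0.7303. V = [p*·54.6004 + (1−p*)·0.0000]/1 = 44.4422. B = V − Δ·S = -82.5355.
(0,0): S=161.0000. Δ = (V_up−V_dn)/(S_up−S_dn) = (44.4422−0.0000)/(173.8800−104.6500) = 0.6419. V = [p*·44.4422 + (1−p*)·0.0000]/1 = 36.1739. B = V − Δ·S = -67.1800.
Check: Δ(0,0)·S0 + B(0,0) = 36.1739 = V0.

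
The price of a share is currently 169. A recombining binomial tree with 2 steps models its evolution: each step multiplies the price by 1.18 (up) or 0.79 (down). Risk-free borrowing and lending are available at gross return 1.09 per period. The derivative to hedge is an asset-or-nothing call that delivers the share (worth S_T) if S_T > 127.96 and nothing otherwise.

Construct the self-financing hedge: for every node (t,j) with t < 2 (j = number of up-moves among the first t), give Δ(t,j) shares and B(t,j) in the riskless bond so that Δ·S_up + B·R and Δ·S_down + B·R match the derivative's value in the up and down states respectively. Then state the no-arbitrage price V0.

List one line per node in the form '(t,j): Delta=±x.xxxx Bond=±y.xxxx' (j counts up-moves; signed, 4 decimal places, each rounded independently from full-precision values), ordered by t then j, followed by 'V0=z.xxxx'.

(0,0): Delta=1.3388 Bond=-61.9845
(1,0): Delta=3.0256 Bond=-292.7735
(1,1): Delta=1.0000 Bond=0.0000
V0=164.2724

No-arbitrage ⇒ martingale measure with p* = (R−d)/(u−d) = 0.7692.
Payoff layer (t=2): V(2,0)=0.0000, V(2,1)=157.5418, V(2,2)=235.3156
  t=1,j=0: stock 133.5100 → up 157.5418 (V=157.5418), down 105.4729 (V=0.0000). Price 111.1798; hedge Δ=3.0256, bond B=-292.7735.
  t=1,j=1: stock 199.4200 → up 235.3156 (V=235.3156), down 157.5418 (V=157.5418). Price 199.4200; hedge Δ=1.0000, bond B=0.0000.
  t=0,j=0: stock 169.0000 → up 199.4200 (V=199.4200), down 133.5100 (V=111.1798). Price 164.2724; hedge Δ=1.3388, bond B=-61.9845.
Self-financing check: at every node Δ·S+B equals the discounted successor values.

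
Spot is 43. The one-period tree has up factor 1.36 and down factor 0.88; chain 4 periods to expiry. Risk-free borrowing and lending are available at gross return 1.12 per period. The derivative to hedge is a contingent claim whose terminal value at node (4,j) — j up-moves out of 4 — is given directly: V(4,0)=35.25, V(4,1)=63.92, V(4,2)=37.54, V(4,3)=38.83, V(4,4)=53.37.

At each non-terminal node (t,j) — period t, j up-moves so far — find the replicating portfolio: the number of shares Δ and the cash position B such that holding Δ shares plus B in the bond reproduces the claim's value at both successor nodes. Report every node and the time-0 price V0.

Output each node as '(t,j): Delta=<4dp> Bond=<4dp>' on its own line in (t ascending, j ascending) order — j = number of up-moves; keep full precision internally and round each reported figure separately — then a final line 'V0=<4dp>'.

(0,0): Delta=-0.1382 Bond=34.7340
(1,0): Delta=-0.2502 Bond=43.1392
(1,1): Delta=-0.0657 Bond=34.6649
(2,0): Delta=0.0640 Bond=37.8554
(2,1): Delta=-0.4534 Bond=58.7764
(2,2): Delta=0.1851 Bond=18.8729
(3,0): Delta=2.0383 Bond=-15.4568
(3,1): Delta=-1.2136 Bond=100.2530
(3,2): Delta=0.0384 Bond=31.4063
(3,3): Delta=0.2801 Bond=10.8690
V0=28.7914

Since d<R<u, set p* = (R−d)/(u−d) = 0.5000; price each node as the discounted p*-expectation of its children.
Terminal values V(4,·): V(4,0)=35.2500, V(4,1)=63.9200, V(4,2)=37.5400, V(4,3)=38.8300, V(4,4)=53.3700
  t=3,j=0: stock 29.3033 → up 39.8525 (V=63.9200), down 25.7869 (V=35.2500). Price 44.2723; hedge Δ=2.0383, bond B=-15.4568.
  t=3,j=1: stock 45.2869 → up 61.5902 (V=37.5400), down 39.8525 (V=63.9200). Price 45.2946; hedge Δ=-1.2136, bond B=100.2530.
  t=3,j=2: stock 69.9889 → up 95.1849 (V=38.8300), down 61.5902 (V=37.5400). Price 34.0938; hedge Δ=0.0384, bond B=31.4063.
  t=3,j=3: stock 108.1646 → up 147.1039 (V=53.3700), down 95.1849 (V=38.8300). Price 41.1607; hedge Δ=0.2801, bond B=10.8690.
  t=2,j=0: stock 33.2992 → up 45.2869 (V=45.2946), down 29.3033 (V=44.2723). Price 39.9853; hedge Δ=0.0640, bond B=37.8554.
  t=2,j=1: stock 51.4624 → up 69.9889 (V=34.0938), down 45.2869 (V=45.2946). Price 35.4412; hedge Δ=-0.4534, bond B=58.7764.
  t=2,j=2: stock 79.5328 → up 108.1646 (V=41.1607), down 69.9889 (V=34.0938). Price 33.5957; hedge Δ=0.1851, bond B=18.8729.
  t=1,j=0: stock 37.8400 → up 51.4624 (V=35.4412), down 33.2992 (V=39.9853). Price 33.6725; hedge Δ=-0.2502, bond B=43.1392.
  t=1,j=1: stock 58.4800 → up 79.5328 (V=33.5957), down 51.4624 (V=35.4412). Price 30.8201; hedge Δ=-0.0657, bond B=34.6649.
  t=0,j=0: stock 43.0000 → up 58.4800 (V=30.8201), down 37.8400 (V=33.6725). Price 28.7914; hedge Δ=-0.1382, bond B=34.7340.
Root portfolio cost Δ·43+B reproduces V0=28.7914.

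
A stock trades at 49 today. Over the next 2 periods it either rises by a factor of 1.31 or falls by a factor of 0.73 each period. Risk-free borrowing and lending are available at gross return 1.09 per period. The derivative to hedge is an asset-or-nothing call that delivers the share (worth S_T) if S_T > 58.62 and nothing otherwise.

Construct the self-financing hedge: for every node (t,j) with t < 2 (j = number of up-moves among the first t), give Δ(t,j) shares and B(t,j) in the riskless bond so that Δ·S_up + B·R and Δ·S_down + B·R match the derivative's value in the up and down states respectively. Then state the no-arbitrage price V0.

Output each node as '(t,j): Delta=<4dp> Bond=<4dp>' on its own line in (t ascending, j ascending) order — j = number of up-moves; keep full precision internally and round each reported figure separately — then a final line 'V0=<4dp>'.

(0,0): Delta=1.6849 Bond=-55.2911
(1,0): Delta=0.0000 Bond=0.0000
(1,1): Delta=2.2586 Bond=-97.0973
V0=27.2668

Risk-neutral probability p* = (R−d)/(u−d) = (1.09−0.73)/(1.31−0.73) = 0.6207.
Terminal values V(2,·): V(2,0)=0.0000, V(2,1)=0.0000, V(2,2)=84.0889
  t=1,j=0: stock 35.7700 → up 46.8587 (V=0.0000), down 26.1121 (V=0.0000). Price 0.0000; hedge Δ=0.0000, bond B=0.0000.
  t=1,j=1: stock 64.1900 → up 84.0889 (V=84.0889), down 46.8587 (V=0.0000). Price 47.8836; hedge Δ=2.2586, bond B=-97.0973.
  t=0,j=0: stock 49.0000 → up 64.1900 (V=47.8836), down 35.7700 (V=0.0000). Price 27.2668; hedge Δ=1.6849, bond B=-55.2911.
Check: Δ(0,0)·S0 + B(0,0) = 27.2668 = V0.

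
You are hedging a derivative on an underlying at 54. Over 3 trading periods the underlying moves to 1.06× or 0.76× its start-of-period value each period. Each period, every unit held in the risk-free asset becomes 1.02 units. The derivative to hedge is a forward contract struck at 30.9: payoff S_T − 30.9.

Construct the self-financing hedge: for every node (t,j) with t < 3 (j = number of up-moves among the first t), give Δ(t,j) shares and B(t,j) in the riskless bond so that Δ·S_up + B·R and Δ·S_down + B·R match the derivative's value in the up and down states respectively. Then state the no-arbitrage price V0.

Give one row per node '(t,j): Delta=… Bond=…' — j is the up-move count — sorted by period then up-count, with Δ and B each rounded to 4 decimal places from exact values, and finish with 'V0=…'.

Risk-neutral probability p* = (R−d)/(u−d) = (1.02−0.76)/(1.06−0.76) = 0.8667.
At expiry t=3: V(3,0)=-7.1953, V(3,1)=2.1618, V(3,2)=15.2125, V(3,3)=33.4149
(2,0): S=31.1904. Δ = (V_up−V_dn)/(S_up−S_dn) = (2.1618−-7.1953)/(33.0618−23.7047) = 1.0000. V = [p*·2.1618 + (1−p*)·-7.1953]/1.02 = 0.8963. B = V − Δ·S = -30.2941.
(2,1): S=43.5024. Δ = (V_up−V_dn)/(S_up−S_dn) = (15.2125−2.1618)/(46.1125−33.0618) = 1.0000. V = [p*·15.2125 + (1−p*)·2.1618]/1.02 = 13.2083. B = V − Δ·S = -30.2941.
(2,2): S=60.6744. Δ = (V_up−V_dn)/(S_up−S_dn) = (33.4149−15.2125)/(64.3149−46.1125) = 1.0000. V = [p*·33.4149 + (1−p*)·15.2125]/1.02 = 30.3803. B = V − Δ·S = -30.2941.
(1,0): S=41.0400. Δ = (V_up−V_dn)/(S_up−S_dn) = (13.2083−0.8963)/(43.5024−31.1904) = 1.0000. V = [p*·13.2083 + (1−p*)·0.8963]/1.02 = 11.3399. B = V − Δ·S = -29.7001.
(1,1): S=57.2400. Δ = (V_up−V_dn)/(S_up−S_dn) = (30.3803−13.2083)/(60.6744−43.5024) = 1.0000. V = [p*·30.3803 + (1−p*)·13.2083]/1.02 = 27.5399. B = V − Δ·S = -29.7001.
(0,0): S=54.0000. Δ = (V_up−V_dn)/(S_up−S_dn) = (27.5399−11.3399)/(57.2400−41.0400) = 1.0000. V = [p*·27.5399 + (1−p*)·11.3399]/1.02 = 24.8822. B = V − Δ·S = -29.1178.
Root portfolio cost Δ·54+B reproduces V0=24.8822.

(0,0): Delta=1.0000 Bond=-29.1178
(1,0): Delta=1.0000 Bond=-29.7001
(1,1): Delta=1.0000 Bond=-29.7001
(2,0): Delta=1.0000 Bond=-30.2941
(2,1): Delta=1.0000 Bond=-30.2941
(2,2): Delta=1.0000 Bond=-30.2941
V0=24.8822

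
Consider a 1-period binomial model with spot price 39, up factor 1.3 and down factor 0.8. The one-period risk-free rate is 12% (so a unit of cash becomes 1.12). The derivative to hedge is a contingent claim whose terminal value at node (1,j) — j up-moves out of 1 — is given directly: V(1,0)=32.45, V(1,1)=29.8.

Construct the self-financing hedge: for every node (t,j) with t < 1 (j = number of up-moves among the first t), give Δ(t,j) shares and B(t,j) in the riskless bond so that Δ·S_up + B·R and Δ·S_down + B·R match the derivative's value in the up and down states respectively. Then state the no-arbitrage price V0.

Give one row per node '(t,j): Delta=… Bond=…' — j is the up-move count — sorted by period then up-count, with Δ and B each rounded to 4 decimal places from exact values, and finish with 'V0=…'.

(0,0): Delta=-0.1359 Bond=32.7589
V0=27.4589

The replicating-portfolio and risk-neutral prices coincide; use p* = (1.12−0.8)/(1.3−0.8) = 0.6400 for the latter.
Payoff layer (t=1): V(1,0)=32.4500, V(1,1)=29.8000
Node (0,0) S=39.0000: V=(p*·29.8000+(1−p*)·32.4500)/1.12=27.4589; Δ=(29.8000−32.4500)/(50.7000−31.2000)=-0.1359; B=V−Δ·S=32.7589
Each (Δ,B) replicates both successor values, so the strategy is self-financing and V0 is arbitrage-free.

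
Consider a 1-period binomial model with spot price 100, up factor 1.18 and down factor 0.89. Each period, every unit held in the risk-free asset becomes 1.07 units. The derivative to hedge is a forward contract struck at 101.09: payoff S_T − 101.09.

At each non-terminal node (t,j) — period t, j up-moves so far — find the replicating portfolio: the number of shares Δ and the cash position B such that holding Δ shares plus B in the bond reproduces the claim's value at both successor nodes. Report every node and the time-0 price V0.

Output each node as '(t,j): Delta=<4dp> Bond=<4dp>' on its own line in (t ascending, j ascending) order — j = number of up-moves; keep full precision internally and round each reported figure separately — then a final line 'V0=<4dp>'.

Risk-neutral probability p* = (R−d)/(u−d) = (1.07−0.89)/(1.18−0.89) = 0.6207.
Terminal values V(1,·): V(1,0)=-12.0900, V(1,1)=16.9100
Node (0,0) S=100.0000: V=(p*·16.9100+(1−p*)·-12.0900)/1.07=5.5234; Δ=(16.9100−-12.0900)/(118.0000−89.0000)=1.0000; B=V−Δ·S=-94.4766
Root portfolio cost Δ·100+B reproduces V0=5.5234.

(0,0): Delta=1.0000 Bond=-94.4766
V0=5.5234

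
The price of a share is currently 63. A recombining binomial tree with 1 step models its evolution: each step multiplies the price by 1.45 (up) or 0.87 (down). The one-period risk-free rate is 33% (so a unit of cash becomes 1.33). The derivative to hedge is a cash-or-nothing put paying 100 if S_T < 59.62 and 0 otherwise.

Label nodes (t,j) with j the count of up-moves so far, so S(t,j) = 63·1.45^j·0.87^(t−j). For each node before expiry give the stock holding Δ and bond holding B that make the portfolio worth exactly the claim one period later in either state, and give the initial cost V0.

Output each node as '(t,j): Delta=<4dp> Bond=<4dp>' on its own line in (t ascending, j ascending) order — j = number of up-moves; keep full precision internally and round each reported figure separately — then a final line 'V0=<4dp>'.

Under the risk-neutral measure, an up-move has probability p* = (R−d)/(u−d) = 0.7931 and values discount at R = 1.33.
Terminal values V(1,·): V(1,0)=100.0000, V(1,1)=0.0000
  t=0,j=0: stock 63.0000 → up 91.3500 (V=0.0000), down 54.8100 (V=100.0000). Price 15.5561; hedge Δ=-2.7367, bond B=187.9699.
Self-financing check: at every node Δ·S+B equals the discounted successor values.

(0,0): Delta=-2.7367 Bond=187.9699
V0=15.5561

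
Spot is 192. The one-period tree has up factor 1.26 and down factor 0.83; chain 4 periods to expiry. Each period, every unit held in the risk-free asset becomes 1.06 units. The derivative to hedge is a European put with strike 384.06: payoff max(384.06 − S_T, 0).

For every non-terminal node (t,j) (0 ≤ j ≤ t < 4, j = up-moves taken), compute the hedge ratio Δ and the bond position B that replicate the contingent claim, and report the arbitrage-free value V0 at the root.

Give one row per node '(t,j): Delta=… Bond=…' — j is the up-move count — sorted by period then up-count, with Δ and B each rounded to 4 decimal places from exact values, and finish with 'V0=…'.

(0,0): Delta=-0.8446 Bond=280.8445
(1,0): Delta=-1.0000 Bond=322.4642
(1,1): Delta=-0.7555 Bond=276.1568
(2,0): Delta=-1.0000 Bond=341.8120
(2,1): Delta=-1.0000 Bond=341.8120
(2,2): Delta=-0.6155 Bond=250.0429
(3,0): Delta=-1.0000 Bond=362.3208
(3,1): Delta=-1.0000 Bond=362.3208
(3,2): Delta=-1.0000 Bond=362.3208
(3,3): Delta=-0.3953 Bond=180.4583
V0=118.6867

Risk-neutral probability p* = (R−d)/(u−d) = (1.06−0.83)/(1.26−0.83) = 0.5349.
Payoff layer (t=4): V(4,0)=292.9400, V(4,1)=245.7333, V(4,2)=174.0701, V(4,3)=65.2801, V(4,4)=0.0000
(3,0): S=109.7831. Δ = (V_up−V_dn)/(S_up−S_dn) = (245.7333−292.9400)/(138.3267−91.1200) = -1.0000. V = [p*·245.7333 + (1−p*)·292.9400]/1.06 = 252.5377. B = V − Δ·S = 362.3208.
(3,1): S=166.6587. Δ = (V_up−V_dn)/(S_up−S_dn) = (174.0701−245.7333)/(209.9899−138.3267) = -1.0000. V = [p*·174.0701 + (1−p*)·245.7333]/1.06 = 195.6621. B = V − Δ·S = 362.3208.
(3,2): S=252.9999. Δ = (V_up−V_dn)/(S_up−S_dn) = (65.2801−174.0701)/(318.7799−209.9899) = -1.0000. V = [p*·65.2801 + (1−p*)·174.0701]/1.06 = 109.3208. B = V − Δ·S = 362.3208.
(3,3): S=384.0722. Δ = (V_up−V_dn)/(S_up−S_dn) = (0.0000−65.2801)/(483.9310−318.7799) = -0.3953. V = [p*·0.0000 + (1−p*)·65.2801]/1.06 = 28.6442. B = V − Δ·S = 180.4583.
(2,0): S=132.2688. Δ = (V_up−V_dn)/(S_up−S_dn) = (195.6621−252.5377)/(166.6587−109.7831) = -1.0000. V = [p*·195.6621 + (1−p*)·252.5377]/1.06 = 209.5432. B = V − Δ·S = 341.8120.
(2,1): S=200.7936. Δ = (V_up−V_dn)/(S_up−S_dn) = (109.3208−195.6621)/(252.9999−166.6587) = -1.0000. V = [p*·109.3208 + (1−p*)·195.6621]/1.06 = 141.0184. B = V − Δ·S = 341.8120.
(2,2): S=304.8192. Δ = (V_up−V_dn)/(S_up−S_dn) = (28.6442−109.3208)/(384.0722−252.9999) = -0.6155. V = [p*·28.6442 + (1−p*)·109.3208]/1.06 = 62.4228. B = V − Δ·S = 250.0429.
(1,0): S=159.3600. Δ = (V_up−V_dn)/(S_up−S_dn) = (141.0184−209.5432)/(200.7936−132.2688) = -1.0000. V = [p*·141.0184 + (1−p*)·209.5432]/1.06 = 163.1042. B = V − Δ·S = 322.4642.
(1,1): S=241.9200. Δ = (V_up−V_dn)/(S_up−S_dn) = (62.4228−141.0184)/(304.8192−200.7936) = -0.7555. V = [p*·62.4228 + (1−p*)·141.0184]/1.06 = 93.3763. B = V − Δ·S = 276.1568.
(0,0): S=192.0000. Δ = (V_up−V_dn)/(S_up−S_dn) = (93.3763−163.1042)/(241.9200−159.3600) = -0.8446. V = [p*·93.3763 + (1−p*)·163.1042]/1.06 = 118.6867. B = V − Δ·S = 280.8445.
Root portfolio cost Δ·192+B reproduces V0=118.6867.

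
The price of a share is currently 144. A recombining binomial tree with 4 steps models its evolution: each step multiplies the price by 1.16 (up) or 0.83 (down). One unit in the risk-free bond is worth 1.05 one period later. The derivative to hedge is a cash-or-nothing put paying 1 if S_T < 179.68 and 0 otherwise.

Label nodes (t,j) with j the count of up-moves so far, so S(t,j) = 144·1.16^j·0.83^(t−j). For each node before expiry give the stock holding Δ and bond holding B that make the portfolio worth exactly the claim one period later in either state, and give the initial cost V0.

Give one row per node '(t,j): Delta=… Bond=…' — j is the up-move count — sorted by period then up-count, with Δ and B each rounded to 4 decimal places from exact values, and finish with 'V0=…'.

Under the risk-neutral measure, an up-move has probability p* = (R−d)/(u−d) = 0.6667 and values discount at R = 1.05.
Terminal values V(4,·): V(4,0)=1.0000, V(4,1)=1.0000, V(4,2)=1.0000, V(4,3)=0.0000, V(4,4)=0.0000
Node (3,0) S=82.3373: V=(p*·1.0000+(1−p*)·1.0000)/1.05=0.9524; Δ=(1.0000−1.0000)/(95.5113−68.3400)=0.0000; B=V−Δ·S=0.9524
Node (3,1) S=115.0739: V=(p*·1.0000+(1−p*)·1.0000)/1.05=0.9524; Δ=(1.0000−1.0000)/(133.4857−95.5113)=0.0000; B=V−Δ·S=0.9524
Node (3,2) S=160.8261: V=(p*·0.0000+(1−p*)·1.0000)/1.05=0.3175; Δ=(0.0000−1.0000)/(186.5583−133.4857)=-0.0188; B=V−Δ·S=3.3478
Node (3,3) S=224.7690: V=(p*·0.0000+(1−p*)·0.0000)/1.05=0.0000; Δ=(0.0000−0.0000)/(260.7321−186.5583)=0.0000; B=V−Δ·S=0.0000
Node (2,0) S=99.2016: V=(p*·0.9524+(1−p*)·0.9524)/1.05=0.9070; Δ=(0.9524−0.9524)/(115.0739−82.3373)=0.0000; B=V−Δ·S=0.9070
Node (2,1) S=138.6432: V=(p*·0.3175+(1−p*)·0.9524)/1.05=0.5039; Δ=(0.3175−0.9524)/(160.8261−115.0739)=-0.0139; B=V−Δ·S=2.4279
Node (2,2) S=193.7664: V=(p*·0.0000+(1−p*)·0.3175)/1.05=0.1008; Δ=(0.0000−0.3175)/(224.7690−160.8261)=-0.0050; B=V−Δ·S=1.0628
Node (1,0) S=119.5200: V=(p*·0.5039+(1−p*)·0.9070)/1.05=0.6079; Δ=(0.5039−0.9070)/(138.6432−99.2016)=-0.0102; B=V−Δ·S=1.8295
Node (1,1) S=167.0400: V=(p*·0.1008+(1−p*)·0.5039)/1.05=0.2240; Δ=(0.1008−0.5039)/(193.7664−138.6432)=-0.0073; B=V−Δ·S=1.4455
Node (0,0) S=144.0000: V=(p*·0.2240+(1−p*)·0.6079)/1.05=0.3352; Δ=(0.2240−0.6079)/(167.0400−119.5200)=-0.0081; B=V−Δ·S=1.4986
Root portfolio cost Δ·144+B reproduces V0=0.3352.

(0,0): Delta=-0.0081 Bond=1.4986
(1,0): Delta=-0.0102 Bond=1.8295
(1,1): Delta=-0.0073 Bond=1.4455
(2,0): Delta=0.0000 Bond=0.9070
(2,1): Delta=-0.0139 Bond=2.4279
(2,2): Delta=-0.0050 Bond=1.0628
(3,0): Delta=0.0000 Bond=0.9524
(3,1): Delta=0.0000 Bond=0.9524
(3,2): Delta=-0.0188 Bond=3.3478
(3,3): Delta=0.0000 Bond=0.0000
V0=0.3352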